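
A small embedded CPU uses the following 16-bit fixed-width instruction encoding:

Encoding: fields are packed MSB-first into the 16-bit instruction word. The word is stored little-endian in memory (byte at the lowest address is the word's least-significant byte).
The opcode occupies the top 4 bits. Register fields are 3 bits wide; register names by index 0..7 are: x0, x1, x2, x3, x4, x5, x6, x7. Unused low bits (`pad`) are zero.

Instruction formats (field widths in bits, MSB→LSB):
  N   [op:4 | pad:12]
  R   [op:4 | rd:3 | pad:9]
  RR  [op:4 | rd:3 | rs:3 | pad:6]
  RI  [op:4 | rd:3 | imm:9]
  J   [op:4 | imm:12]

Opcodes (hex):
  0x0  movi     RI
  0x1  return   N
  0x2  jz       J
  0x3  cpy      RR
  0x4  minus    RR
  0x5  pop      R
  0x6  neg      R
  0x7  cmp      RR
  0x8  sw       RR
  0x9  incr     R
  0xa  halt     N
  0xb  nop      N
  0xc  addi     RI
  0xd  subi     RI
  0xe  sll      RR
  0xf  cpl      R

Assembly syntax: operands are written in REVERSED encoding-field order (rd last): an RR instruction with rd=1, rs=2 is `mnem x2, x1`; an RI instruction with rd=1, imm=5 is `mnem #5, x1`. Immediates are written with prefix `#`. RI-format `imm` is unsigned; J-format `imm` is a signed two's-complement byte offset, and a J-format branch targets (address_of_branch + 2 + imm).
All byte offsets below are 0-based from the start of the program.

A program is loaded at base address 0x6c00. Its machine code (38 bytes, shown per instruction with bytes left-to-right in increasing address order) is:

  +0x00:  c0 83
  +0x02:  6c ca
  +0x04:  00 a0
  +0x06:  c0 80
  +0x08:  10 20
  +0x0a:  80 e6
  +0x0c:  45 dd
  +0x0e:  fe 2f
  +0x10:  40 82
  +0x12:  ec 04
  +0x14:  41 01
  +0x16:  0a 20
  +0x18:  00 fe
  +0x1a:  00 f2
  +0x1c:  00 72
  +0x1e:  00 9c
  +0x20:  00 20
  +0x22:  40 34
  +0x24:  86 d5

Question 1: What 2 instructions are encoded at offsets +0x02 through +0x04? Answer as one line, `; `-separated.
addi #108, x5; halt

+0x02: 6c ca ⇒ word 0xca6c (little)
  op=0xca6c>>12=0xc ⇒ addi (RI)
  rd@[11:9]=0x5 ⇒ x5
  imm@[8:0]=0x6c ⇒ #108
+0x04: 00 a0 ⇒ word 0xa000 (little)
  op=0xa000>>12=0xa ⇒ halt (N)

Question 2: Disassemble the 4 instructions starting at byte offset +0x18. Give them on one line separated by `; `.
cpl x7; cpl x1; cmp x0, x1; incr x6

off 0x18: read 00 fe as little → 0xfe00
  op=0xfe00>>12=0xf ⇒ cpl (R)
  [11:9] rd=7 = x7
off 0x1a: read 00 f2 as little → 0xf200
  op=0xf200>>12=0xf ⇒ cpl (R)
  [11:9] rd=1 = x1
off 0x1c: read 00 72 as little → 0x7200
  op=0x7200>>12=0x7 ⇒ cmp (RR)
  [11:9] rd=1 = x1
  [8:6] rs=0 = x0
off 0x1e: read 00 9c as little → 0x9c00
  op=0x9c00>>12=0x9 ⇒ incr (R)
  [11:9] rd=6 = x6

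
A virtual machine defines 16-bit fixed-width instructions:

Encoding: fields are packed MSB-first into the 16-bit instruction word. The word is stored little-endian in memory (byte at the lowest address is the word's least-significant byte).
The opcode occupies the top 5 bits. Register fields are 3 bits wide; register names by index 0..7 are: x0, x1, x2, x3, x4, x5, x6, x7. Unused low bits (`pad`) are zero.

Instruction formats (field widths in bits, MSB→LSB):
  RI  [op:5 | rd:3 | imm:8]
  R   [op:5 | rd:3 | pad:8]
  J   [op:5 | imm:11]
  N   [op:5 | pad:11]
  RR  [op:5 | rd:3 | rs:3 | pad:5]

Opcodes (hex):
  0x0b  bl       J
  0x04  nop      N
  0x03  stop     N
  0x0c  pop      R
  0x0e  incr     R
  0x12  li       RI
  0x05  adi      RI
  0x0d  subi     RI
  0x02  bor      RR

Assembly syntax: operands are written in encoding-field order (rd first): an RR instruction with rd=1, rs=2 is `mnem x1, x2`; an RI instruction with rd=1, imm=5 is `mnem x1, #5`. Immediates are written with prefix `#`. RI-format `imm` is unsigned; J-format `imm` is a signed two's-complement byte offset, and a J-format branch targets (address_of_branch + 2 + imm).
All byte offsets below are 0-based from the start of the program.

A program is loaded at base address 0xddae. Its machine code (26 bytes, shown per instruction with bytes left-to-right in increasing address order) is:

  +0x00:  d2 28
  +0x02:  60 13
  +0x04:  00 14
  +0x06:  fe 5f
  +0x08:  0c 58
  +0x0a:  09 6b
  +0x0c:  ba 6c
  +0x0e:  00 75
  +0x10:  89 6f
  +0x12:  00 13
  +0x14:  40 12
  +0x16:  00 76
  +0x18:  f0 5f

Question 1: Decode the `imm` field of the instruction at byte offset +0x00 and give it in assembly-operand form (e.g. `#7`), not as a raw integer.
#210

+0x00: d2 28 ⇒ word 0x28d2 (little)
  top 5b → 0x5 → adi [RI]
  rd@[10:8]=0x0 ⇒ x0
  imm@[7:0]=0xd2 ⇒ #210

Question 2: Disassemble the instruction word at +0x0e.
incr x5

off 0x0e: read 00 75 as little → 0x7500
  top 5b → 0xe → incr [R]
  rd@[10:8]=0x5 ⇒ x5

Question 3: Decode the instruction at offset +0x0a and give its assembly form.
+0x0a: 09 6b ⇒ word 0x6b09 (little)
  top 5b → 0xd → subi [RI]
  rd: (w>>8)&0x7=0x3 → x3
  imm: (w>>0)&0xff=0x9 → #9

subi x3, #9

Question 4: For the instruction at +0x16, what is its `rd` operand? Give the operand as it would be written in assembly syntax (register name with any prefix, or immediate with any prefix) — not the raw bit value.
x6

off 0x16: read 00 76 as little → 0x7600
  op=0x7600>>11=0xe ⇒ incr (R)
  [10:8] rd=6 = x6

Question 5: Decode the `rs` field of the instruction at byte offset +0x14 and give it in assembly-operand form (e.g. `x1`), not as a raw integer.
x2

off 0x14: read 40 12 as little → 0x1240
  op=0x1240>>11=0x2 ⇒ bor (RR)
  [10:8] rd=2 = x2
  [7:5] rs=2 = x2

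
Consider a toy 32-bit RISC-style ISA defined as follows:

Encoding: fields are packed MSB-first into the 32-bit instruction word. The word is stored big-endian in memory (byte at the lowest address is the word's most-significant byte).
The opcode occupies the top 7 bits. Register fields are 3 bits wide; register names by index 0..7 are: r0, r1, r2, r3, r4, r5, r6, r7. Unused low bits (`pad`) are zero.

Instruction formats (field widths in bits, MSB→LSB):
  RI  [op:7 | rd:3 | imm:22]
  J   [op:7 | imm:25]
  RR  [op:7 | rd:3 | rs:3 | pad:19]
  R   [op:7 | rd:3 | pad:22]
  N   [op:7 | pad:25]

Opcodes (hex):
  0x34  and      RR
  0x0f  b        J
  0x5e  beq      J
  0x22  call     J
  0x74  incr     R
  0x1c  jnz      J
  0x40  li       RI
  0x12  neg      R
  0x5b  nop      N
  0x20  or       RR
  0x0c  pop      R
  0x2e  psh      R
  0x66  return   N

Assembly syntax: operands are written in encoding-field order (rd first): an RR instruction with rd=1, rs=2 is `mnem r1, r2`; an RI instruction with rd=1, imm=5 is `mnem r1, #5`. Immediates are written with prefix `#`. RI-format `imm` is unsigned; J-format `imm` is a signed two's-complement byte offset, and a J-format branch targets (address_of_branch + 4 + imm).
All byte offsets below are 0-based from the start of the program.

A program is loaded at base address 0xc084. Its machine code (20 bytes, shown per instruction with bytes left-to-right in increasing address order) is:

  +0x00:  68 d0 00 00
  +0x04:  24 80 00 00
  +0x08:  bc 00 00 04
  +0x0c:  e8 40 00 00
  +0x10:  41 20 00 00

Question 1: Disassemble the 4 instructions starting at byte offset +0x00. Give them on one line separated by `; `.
and r3, r2; neg r2; beq #4; incr r1

[00] 68 d0 00 00 → 0x68d00000
  top 7b → 0x34 → and [RR]
  rd@[24:22]=0x3 ⇒ r3
  rs@[21:19]=0x2 ⇒ r2
[04] 24 80 00 00 → 0x24800000
  top 7b → 0x12 → neg [R]
  rd@[24:22]=0x2 ⇒ r2
[08] bc 00 00 04 → 0xbc000004
  top 7b → 0x5e → beq [J]
  imm@[24:0]=0x4 ⇒ #4
[0c] e8 40 00 00 → 0xe8400000
  top 7b → 0x74 → incr [R]
  rd@[24:22]=0x1 ⇒ r1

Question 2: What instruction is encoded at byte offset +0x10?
@+10  big-endian(41 20 00 00) = 0x41200000
  opcode bits[31:25]=0x20: or/RR
  rd@[24:22]=0x4 ⇒ r4
  rs@[21:19]=0x4 ⇒ r4

or r4, r4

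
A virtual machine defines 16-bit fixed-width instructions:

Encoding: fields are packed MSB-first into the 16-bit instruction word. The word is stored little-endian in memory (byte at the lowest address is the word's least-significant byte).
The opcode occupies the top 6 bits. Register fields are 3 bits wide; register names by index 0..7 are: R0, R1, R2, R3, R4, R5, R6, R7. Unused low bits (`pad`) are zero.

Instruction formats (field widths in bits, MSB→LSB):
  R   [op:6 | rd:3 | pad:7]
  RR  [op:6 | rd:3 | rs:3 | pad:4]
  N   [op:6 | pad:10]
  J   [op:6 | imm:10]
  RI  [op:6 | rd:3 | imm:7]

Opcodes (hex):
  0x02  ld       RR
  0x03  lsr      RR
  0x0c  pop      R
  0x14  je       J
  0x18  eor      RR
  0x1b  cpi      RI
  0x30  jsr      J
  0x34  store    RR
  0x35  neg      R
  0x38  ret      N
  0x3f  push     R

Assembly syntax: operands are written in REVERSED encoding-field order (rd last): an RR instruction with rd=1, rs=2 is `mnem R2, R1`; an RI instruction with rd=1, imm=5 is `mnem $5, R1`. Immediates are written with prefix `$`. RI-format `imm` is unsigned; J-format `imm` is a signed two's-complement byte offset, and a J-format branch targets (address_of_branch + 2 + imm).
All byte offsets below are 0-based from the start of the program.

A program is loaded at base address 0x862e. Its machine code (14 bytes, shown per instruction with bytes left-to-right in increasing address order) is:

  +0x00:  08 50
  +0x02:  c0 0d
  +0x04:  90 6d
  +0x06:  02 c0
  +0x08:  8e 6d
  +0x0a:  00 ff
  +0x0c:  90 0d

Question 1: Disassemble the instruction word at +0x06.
jsr $2

[06] 02 c0 → 0xc002
  op=0xc002>>10=0x30 ⇒ jsr (J)
  [9:0] imm=2 = $2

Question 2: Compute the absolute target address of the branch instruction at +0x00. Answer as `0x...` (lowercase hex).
0x8638

off 0x00: read 08 50 as little → 0x5008
  top 6b → 0x14 → je [J]
  imm: (w>>0)&0x3ff=0x8 → $8
  target = base 0x862e + off 0x00 + 2 + imm 8 = 0x8638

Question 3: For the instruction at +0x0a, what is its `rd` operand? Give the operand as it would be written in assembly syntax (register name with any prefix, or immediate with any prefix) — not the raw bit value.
R6

[0a] 00 ff → 0xff00
  opcode bits[15:10]=0x3f: push/R
  rd: (w>>7)&0x7=0x6 → R6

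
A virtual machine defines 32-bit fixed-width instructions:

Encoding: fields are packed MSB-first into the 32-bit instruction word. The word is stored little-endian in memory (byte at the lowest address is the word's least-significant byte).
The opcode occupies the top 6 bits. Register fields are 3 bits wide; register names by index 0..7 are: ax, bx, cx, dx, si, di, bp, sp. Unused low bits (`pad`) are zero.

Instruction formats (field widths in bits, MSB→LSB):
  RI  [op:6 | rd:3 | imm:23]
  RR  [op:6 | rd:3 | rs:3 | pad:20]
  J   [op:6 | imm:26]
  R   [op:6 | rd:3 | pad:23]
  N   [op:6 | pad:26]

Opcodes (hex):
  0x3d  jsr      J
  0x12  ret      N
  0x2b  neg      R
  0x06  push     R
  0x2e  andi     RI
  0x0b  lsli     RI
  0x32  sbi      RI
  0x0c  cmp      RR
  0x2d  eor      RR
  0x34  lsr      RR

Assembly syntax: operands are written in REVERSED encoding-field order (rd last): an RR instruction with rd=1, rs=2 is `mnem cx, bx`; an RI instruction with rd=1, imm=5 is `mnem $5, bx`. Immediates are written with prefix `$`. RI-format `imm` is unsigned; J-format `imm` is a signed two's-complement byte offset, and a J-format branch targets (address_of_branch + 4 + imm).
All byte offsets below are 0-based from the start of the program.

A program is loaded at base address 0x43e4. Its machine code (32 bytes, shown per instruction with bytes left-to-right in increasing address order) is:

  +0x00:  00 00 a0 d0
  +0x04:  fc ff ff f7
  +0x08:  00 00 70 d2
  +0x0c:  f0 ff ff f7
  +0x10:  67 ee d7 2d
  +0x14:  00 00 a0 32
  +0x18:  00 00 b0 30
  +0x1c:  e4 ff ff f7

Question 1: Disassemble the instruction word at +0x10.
+0x10: 67 ee d7 2d ⇒ word 0x2dd7ee67 (little)
  opcode bits[31:26]=0xb: lsli/RI
  rd@[25:23]=0x3 ⇒ dx
  imm@[22:0]=0x57ee67 ⇒ $5762663

lsli $5762663, dx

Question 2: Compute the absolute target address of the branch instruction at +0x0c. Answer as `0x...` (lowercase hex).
0x43e4

off 0x0c: read f0 ff ff f7 as little → 0xf7fffff0
  opcode bits[31:26]=0x3d: jsr/J
  imm@[25:0]=0x3fffff0 (s26→-16) ⇒ $-16
  target = base 0x43e4 + off 0x0c + 4 + imm -16 = 0x43e4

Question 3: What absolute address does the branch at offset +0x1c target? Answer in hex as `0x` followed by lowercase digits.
0x43e8

[1c] e4 ff ff f7 → 0xf7ffffe4
  opcode bits[31:26]=0x3d: jsr/J
  imm@[25:0]=0x3ffffe4 (s26→-28) ⇒ $-28
  target = base 0x43e4 + off 0x1c + 4 + imm -28 = 0x43e8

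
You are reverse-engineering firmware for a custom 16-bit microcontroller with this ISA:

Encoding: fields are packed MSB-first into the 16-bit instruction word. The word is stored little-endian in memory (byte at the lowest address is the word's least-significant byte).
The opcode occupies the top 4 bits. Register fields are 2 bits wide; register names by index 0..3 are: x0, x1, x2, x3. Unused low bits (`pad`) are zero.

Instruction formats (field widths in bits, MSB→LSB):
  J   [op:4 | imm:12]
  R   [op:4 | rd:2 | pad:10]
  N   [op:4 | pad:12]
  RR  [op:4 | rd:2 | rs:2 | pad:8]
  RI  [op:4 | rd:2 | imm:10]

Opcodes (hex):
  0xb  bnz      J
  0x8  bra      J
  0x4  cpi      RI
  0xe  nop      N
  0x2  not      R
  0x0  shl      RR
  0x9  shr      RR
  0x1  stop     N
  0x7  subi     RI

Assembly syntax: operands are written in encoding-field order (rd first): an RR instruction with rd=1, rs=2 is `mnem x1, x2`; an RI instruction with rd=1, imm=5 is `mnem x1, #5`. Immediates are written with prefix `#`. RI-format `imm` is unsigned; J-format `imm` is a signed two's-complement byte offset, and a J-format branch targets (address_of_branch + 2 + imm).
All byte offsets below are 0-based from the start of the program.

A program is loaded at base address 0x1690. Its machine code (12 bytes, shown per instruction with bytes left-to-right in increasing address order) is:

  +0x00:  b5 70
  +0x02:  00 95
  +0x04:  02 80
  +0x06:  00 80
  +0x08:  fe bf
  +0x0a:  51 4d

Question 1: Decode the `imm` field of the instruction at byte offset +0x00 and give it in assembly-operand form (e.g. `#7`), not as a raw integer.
[00] b5 70 → 0x70b5
  opcode bits[15:12]=0x7: subi/RI
  rd@[11:10]=0x0 ⇒ x0
  imm@[9:0]=0xb5 ⇒ #181

#181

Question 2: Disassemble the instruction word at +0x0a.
@+0a  little-endian(51 4d) = 0x4d51
  op=0x4d51>>12=0x4 ⇒ cpi (RI)
  rd@[11:10]=0x3 ⇒ x3
  imm@[9:0]=0x151 ⇒ #337

cpi x3, #337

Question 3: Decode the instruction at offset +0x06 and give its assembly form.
[06] 00 80 → 0x8000
  top 4b → 0x8 → bra [J]
  imm@[11:0]=0x0 ⇒ #0

bra #0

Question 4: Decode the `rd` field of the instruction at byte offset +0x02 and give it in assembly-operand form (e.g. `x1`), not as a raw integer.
off 0x02: read 00 95 as little → 0x9500
  top 4b → 0x9 → shr [RR]
  rd: (w>>10)&0x3=0x1 → x1
  rs: (w>>8)&0x3=0x1 → x1

x1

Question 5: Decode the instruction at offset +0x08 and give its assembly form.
bnz #-2

off 0x08: read fe bf as little → 0xbffe
  op=0xbffe>>12=0xb ⇒ bnz (J)
  imm@[11:0]=0xffe (s12→-2) ⇒ #-2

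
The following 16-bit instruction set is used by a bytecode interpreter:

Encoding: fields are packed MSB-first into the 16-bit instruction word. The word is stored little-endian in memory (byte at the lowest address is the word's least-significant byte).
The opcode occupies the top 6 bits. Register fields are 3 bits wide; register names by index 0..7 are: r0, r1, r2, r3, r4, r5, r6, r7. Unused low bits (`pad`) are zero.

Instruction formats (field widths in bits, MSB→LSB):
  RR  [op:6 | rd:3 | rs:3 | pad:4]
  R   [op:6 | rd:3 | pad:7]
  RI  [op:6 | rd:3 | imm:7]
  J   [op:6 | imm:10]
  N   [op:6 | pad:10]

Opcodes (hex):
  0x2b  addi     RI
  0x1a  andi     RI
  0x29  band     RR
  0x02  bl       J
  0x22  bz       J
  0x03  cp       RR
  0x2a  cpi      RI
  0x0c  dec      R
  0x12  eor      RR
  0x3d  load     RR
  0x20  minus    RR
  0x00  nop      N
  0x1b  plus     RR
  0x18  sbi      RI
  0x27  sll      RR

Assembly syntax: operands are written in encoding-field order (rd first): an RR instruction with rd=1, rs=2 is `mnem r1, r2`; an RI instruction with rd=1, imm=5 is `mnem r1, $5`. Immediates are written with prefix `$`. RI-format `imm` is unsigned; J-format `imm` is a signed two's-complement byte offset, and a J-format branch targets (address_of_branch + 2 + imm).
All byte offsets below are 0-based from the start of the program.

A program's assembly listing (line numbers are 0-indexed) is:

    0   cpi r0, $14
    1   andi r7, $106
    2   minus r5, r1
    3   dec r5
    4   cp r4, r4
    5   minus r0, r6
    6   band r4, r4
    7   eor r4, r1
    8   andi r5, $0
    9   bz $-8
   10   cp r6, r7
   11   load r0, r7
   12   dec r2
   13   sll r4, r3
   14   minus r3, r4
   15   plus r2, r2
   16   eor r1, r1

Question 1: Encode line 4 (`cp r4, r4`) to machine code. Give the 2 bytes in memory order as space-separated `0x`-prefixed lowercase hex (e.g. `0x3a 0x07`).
4. cp fields op=0x3:6|rd=4:3|rs=4:3|pad=0:4 → word 0e40h → 40 0e

0x40 0x0e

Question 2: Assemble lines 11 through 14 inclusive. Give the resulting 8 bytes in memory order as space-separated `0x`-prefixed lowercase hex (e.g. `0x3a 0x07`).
L11: load op=0x3d:6|rd=0:3|rs=7:3|pad=0:4 ⇒ 0xf470 ⇒ little 70 f4
L12: dec op=0xc:6|rd=2:3|pad=0:7 ⇒ 0x3100 ⇒ little 00 31
L13: sll op=0x27:6|rd=4:3|rs=3:3|pad=0:4 ⇒ 0x9e30 ⇒ little 30 9e
L14: minus op=0x20:6|rd=3:3|rs=4:3|pad=0:4 ⇒ 0x81c0 ⇒ little c0 81

0x70 0xf4 0x00 0x31 0x30 0x9e 0xc0 0x81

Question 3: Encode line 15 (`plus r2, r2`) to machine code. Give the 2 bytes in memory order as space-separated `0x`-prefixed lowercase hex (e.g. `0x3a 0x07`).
line 15 (plus): pack op=0x1b:6|rd=2:3|rs=2:3|pad=0:4 = 0x6d20; little→ 20 6d

0x20 0x6d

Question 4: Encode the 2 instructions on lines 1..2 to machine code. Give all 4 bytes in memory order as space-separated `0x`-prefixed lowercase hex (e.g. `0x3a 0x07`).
0xea 0x6b 0x90 0x82

line 1 (andi): pack op=0x1a:6|rd=7:3|imm=106:7 = 0x6bea; little→ ea 6b
line 2 (minus): pack op=0x20:6|rd=5:3|rs=1:3|pad=0:4 = 0x8290; little→ 90 82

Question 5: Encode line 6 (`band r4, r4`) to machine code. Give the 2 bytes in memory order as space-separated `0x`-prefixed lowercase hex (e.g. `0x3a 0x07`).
0x40 0xa6

line 6 (band): pack op=0x29:6|rd=4:3|rs=4:3|pad=0:4 = 0xa640; little→ 40 a6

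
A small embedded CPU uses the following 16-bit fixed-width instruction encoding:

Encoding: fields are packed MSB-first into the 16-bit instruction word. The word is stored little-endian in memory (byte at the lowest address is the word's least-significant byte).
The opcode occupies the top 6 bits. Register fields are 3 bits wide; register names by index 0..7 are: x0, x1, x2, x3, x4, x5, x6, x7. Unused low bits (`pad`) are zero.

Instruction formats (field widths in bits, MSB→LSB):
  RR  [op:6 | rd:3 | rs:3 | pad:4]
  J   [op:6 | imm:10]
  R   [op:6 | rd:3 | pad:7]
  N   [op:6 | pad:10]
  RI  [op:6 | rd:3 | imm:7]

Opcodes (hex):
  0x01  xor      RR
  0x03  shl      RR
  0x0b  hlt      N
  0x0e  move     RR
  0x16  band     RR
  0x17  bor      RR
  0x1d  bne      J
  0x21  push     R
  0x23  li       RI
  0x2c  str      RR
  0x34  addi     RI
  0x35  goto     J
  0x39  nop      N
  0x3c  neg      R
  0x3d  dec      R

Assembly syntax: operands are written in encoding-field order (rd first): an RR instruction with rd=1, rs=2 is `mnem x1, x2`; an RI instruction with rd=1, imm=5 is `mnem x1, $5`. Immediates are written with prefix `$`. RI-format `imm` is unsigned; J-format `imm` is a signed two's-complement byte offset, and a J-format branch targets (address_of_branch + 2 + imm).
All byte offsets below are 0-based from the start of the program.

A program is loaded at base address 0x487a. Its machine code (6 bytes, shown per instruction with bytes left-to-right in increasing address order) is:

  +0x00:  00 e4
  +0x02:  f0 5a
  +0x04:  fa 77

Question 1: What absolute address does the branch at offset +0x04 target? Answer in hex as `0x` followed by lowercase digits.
off 0x04: read fa 77 as little → 0x77fa
  top 6b → 0x1d → bne [J]
  [9:0] imm=1018 (s10→-6) = $-6
  target = base 0x487a + off 0x04 + 2 + imm -6 = 0x487a

0x487a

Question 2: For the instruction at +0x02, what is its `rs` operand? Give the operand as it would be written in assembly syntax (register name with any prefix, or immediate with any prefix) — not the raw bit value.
[02] f0 5a → 0x5af0
  op=0x5af0>>10=0x16 ⇒ band (RR)
  rd: (w>>7)&0x7=0x5 → x5
  rs: (w>>4)&0x7=0x7 → x7

x7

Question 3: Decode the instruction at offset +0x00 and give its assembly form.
+0x00: 00 e4 ⇒ word 0xe400 (little)
  top 6b → 0x39 → nop [N]

nop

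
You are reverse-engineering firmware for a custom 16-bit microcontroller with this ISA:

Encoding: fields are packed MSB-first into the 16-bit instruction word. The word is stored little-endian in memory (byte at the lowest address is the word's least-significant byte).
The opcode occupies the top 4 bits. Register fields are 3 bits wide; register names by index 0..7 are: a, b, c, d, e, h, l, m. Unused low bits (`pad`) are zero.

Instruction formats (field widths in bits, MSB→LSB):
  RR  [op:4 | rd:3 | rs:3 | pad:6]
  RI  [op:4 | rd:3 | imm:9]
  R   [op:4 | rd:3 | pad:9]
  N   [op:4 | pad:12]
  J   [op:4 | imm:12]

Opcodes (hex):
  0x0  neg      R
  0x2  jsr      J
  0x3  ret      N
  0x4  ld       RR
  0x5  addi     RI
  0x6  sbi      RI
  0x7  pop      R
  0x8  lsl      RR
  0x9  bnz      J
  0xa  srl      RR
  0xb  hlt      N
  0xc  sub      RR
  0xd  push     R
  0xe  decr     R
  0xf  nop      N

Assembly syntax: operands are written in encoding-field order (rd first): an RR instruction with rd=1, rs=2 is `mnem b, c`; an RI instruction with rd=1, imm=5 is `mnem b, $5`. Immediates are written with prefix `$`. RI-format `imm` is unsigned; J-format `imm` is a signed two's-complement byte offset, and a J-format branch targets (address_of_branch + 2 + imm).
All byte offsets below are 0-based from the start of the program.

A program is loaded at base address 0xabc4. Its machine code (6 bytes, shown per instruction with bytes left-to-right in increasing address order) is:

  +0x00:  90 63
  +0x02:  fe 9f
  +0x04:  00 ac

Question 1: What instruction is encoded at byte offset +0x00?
@+00  little-endian(90 63) = 0x6390
  op=0x6390>>12=0x6 ⇒ sbi (RI)
  [11:9] rd=1 = b
  [8:0] imm=400 = $400

sbi b, $400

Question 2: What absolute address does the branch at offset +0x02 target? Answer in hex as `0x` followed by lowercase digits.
@+02  little-endian(fe 9f) = 0x9ffe
  top 4b → 0x9 → bnz [J]
  [11:0] imm=4094 (s12→-2) = $-2
  target = base 0xabc4 + off 0x02 + 2 + imm -2 = 0xabc6

0xabc6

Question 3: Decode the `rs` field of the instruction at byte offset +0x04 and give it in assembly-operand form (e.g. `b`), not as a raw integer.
a

[04] 00 ac → 0xac00
  opcode bits[15:12]=0xa: srl/RR
  rd@[11:9]=0x6 ⇒ l
  rs@[8:6]=0x0 ⇒ a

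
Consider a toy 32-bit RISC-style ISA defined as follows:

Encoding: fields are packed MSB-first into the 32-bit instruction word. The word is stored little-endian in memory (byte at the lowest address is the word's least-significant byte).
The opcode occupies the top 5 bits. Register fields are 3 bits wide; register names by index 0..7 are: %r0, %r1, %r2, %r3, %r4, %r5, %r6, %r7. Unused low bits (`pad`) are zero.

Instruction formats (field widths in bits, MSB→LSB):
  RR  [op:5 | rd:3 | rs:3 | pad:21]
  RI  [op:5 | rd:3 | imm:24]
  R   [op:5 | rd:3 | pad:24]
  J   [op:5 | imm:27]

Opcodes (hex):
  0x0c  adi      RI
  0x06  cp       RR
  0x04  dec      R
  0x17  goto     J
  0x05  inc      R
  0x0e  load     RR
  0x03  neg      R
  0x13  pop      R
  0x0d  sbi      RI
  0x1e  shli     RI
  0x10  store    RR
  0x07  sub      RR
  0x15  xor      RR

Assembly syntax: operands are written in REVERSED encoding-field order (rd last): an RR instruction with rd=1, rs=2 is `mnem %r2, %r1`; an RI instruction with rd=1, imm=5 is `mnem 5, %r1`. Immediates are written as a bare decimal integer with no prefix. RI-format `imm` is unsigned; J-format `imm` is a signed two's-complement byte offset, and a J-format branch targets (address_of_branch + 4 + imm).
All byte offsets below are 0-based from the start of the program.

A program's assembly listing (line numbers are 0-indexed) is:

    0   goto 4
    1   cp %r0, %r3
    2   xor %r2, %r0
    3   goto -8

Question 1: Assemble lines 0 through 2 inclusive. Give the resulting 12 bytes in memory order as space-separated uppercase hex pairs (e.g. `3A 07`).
04 00 00 B8 00 00 00 33 00 00 40 A8

L0: goto op=0x17:5|imm=4:27 ⇒ 0xb8000004 ⇒ little 04 00 00 b8
L1: cp op=0x6:5|rd=3:3|rs=0:3|pad=0:21 ⇒ 0x33000000 ⇒ little 00 00 00 33
L2: xor op=0x15:5|rd=0:3|rs=2:3|pad=0:21 ⇒ 0xa8400000 ⇒ little 00 00 40 a8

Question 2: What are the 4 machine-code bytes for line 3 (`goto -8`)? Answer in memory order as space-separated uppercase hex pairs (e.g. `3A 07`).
3. goto fields op=0x17:5|imm=-8:27 → word bffffff8h → f8 ff ff bf

F8 FF FF BF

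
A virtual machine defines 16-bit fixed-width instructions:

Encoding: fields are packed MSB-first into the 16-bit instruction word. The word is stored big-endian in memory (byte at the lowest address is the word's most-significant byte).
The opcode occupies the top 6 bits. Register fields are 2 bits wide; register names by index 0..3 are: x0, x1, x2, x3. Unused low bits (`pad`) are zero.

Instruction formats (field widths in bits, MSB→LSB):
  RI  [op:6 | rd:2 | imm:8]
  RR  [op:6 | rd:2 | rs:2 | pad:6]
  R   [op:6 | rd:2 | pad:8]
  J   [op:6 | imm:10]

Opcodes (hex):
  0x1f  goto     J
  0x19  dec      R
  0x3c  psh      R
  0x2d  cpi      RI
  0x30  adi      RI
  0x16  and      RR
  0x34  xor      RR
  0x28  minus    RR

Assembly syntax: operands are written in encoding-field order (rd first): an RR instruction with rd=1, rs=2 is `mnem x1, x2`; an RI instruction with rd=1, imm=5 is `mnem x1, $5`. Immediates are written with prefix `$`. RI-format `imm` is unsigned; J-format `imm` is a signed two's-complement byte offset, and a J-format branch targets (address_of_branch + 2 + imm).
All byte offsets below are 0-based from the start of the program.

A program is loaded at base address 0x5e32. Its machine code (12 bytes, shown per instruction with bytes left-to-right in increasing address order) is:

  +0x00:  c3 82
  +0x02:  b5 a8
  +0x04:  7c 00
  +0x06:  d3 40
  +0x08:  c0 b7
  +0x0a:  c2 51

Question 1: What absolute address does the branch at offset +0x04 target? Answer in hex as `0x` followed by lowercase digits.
0x5e38

off 0x04: read 7c 00 as big → 0x7c00
  op=0x7c00>>10=0x1f ⇒ goto (J)
  imm@[9:0]=0x0 ⇒ $0
  target = base 0x5e32 + off 0x04 + 2 + imm 0 = 0x5e38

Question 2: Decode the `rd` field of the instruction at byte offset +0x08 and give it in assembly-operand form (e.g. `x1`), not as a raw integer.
x0

off 0x08: read c0 b7 as big → 0xc0b7
  op=0xc0b7>>10=0x30 ⇒ adi (RI)
  [9:8] rd=0 = x0
  [7:0] imm=183 = $183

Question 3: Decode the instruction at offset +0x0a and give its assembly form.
[0a] c2 51 → 0xc251
  top 6b → 0x30 → adi [RI]
  rd: (w>>8)&0x3=0x2 → x2
  imm: (w>>0)&0xff=0x51 → $81

adi x2, $81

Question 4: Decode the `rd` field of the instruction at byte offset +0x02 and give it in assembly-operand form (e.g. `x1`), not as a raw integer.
x1

[02] b5 a8 → 0xb5a8
  opcode bits[15:10]=0x2d: cpi/RI
  rd@[9:8]=0x1 ⇒ x1
  imm@[7:0]=0xa8 ⇒ $168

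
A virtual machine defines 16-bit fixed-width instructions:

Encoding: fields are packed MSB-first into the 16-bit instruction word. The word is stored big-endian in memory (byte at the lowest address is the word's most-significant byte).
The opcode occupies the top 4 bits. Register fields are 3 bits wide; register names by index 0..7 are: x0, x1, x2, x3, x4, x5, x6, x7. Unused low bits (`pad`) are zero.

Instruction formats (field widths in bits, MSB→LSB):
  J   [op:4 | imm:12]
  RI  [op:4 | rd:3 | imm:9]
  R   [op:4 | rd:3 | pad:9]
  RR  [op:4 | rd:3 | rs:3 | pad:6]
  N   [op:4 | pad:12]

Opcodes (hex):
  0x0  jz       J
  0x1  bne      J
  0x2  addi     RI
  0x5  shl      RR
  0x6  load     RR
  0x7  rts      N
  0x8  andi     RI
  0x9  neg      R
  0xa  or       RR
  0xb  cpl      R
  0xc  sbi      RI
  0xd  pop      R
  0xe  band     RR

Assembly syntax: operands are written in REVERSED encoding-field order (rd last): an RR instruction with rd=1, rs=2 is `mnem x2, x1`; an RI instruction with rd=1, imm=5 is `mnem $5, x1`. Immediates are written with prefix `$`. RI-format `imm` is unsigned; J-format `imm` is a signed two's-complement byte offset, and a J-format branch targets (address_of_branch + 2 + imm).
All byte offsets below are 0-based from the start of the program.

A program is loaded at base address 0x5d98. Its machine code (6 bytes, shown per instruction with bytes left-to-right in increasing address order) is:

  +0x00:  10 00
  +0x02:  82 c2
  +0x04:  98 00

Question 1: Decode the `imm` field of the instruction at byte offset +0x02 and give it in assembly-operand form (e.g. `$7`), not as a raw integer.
$194

@+02  big-endian(82 c2) = 0x82c2
  op=0x82c2>>12=0x8 ⇒ andi (RI)
  rd: (w>>9)&0x7=0x1 → x1
  imm: (w>>0)&0x1ff=0xc2 → $194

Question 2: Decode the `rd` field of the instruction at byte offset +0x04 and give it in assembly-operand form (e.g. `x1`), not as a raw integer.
x4

[04] 98 00 → 0x9800
  top 4b → 0x9 → neg [R]
  rd: (w>>9)&0x7=0x4 → x4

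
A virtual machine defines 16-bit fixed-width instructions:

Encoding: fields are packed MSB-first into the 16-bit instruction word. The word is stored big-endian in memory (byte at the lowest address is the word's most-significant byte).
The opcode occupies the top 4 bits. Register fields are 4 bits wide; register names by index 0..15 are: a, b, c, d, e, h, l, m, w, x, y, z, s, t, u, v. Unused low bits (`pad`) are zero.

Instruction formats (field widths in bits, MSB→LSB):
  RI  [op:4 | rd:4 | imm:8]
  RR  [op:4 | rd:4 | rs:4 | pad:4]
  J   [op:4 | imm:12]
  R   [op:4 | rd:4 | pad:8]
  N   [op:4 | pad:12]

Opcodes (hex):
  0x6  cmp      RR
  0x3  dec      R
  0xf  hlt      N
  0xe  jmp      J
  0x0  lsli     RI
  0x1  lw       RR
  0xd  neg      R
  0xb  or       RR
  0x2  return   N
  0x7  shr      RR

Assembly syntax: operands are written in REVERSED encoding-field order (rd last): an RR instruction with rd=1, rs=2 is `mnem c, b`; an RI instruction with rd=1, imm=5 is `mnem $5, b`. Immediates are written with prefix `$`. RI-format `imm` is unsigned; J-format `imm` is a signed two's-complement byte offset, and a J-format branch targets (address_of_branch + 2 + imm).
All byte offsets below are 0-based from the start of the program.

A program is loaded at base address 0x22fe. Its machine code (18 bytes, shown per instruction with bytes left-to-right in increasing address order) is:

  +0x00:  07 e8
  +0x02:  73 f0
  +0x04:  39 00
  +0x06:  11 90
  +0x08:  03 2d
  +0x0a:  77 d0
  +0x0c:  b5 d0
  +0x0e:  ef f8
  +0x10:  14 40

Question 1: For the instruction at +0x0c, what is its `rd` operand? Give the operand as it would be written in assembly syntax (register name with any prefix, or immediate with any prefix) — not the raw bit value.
off 0x0c: read b5 d0 as big → 0xb5d0
  opcode bits[15:12]=0xb: or/RR
  [11:8] rd=5 = h
  [7:4] rs=13 = t

h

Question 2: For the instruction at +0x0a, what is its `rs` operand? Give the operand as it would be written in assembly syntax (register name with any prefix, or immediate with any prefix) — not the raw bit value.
[0a] 77 d0 → 0x77d0
  top 4b → 0x7 → shr [RR]
  rd: (w>>8)&0xf=0x7 → m
  rs: (w>>4)&0xf=0xd → t

t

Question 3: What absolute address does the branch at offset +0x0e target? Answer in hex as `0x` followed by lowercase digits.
+0x0e: ef f8 ⇒ word 0xeff8 (big)
  op=0xeff8>>12=0xe ⇒ jmp (J)
  imm: (w>>0)&0xfff=0xff8 (s12→-8) → $-8
  target = base 0x22fe + off 0x0e + 2 + imm -8 = 0x2306

0x2306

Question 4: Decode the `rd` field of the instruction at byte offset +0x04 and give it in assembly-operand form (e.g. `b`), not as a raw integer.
+0x04: 39 00 ⇒ word 0x3900 (big)
  opcode bits[15:12]=0x3: dec/R
  [11:8] rd=9 = x

x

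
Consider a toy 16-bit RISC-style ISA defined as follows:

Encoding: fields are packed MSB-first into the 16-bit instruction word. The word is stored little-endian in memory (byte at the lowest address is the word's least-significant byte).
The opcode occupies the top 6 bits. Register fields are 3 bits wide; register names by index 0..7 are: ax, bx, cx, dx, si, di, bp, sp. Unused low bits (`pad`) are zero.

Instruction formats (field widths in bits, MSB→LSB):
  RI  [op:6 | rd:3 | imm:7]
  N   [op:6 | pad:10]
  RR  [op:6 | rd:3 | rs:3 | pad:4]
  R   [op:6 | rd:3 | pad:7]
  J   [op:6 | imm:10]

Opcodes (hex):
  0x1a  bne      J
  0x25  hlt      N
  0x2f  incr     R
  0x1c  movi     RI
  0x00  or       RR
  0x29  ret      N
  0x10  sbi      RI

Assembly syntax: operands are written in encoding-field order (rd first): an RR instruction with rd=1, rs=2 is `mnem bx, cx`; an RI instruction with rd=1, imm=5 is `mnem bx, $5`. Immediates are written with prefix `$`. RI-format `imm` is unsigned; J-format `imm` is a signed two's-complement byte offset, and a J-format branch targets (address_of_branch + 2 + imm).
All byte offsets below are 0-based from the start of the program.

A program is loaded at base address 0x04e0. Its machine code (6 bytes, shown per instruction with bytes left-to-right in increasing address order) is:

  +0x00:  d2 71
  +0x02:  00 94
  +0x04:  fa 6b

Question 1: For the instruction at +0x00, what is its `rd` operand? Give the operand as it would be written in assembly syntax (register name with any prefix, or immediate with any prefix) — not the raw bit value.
off 0x00: read d2 71 as little → 0x71d2
  opcode bits[15:10]=0x1c: movi/RI
  [9:7] rd=3 = dx
  [6:0] imm=82 = $82

dx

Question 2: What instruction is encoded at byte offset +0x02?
hlt

[02] 00 94 → 0x9400
  opcode bits[15:10]=0x25: hlt/N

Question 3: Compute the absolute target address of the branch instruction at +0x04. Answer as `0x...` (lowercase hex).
0x04e0

[04] fa 6b → 0x6bfa
  opcode bits[15:10]=0x1a: bne/J
  [9:0] imm=1018 (s10→-6) = $-6
  target = base 0x04e0 + off 0x04 + 2 + imm -6 = 0x04e0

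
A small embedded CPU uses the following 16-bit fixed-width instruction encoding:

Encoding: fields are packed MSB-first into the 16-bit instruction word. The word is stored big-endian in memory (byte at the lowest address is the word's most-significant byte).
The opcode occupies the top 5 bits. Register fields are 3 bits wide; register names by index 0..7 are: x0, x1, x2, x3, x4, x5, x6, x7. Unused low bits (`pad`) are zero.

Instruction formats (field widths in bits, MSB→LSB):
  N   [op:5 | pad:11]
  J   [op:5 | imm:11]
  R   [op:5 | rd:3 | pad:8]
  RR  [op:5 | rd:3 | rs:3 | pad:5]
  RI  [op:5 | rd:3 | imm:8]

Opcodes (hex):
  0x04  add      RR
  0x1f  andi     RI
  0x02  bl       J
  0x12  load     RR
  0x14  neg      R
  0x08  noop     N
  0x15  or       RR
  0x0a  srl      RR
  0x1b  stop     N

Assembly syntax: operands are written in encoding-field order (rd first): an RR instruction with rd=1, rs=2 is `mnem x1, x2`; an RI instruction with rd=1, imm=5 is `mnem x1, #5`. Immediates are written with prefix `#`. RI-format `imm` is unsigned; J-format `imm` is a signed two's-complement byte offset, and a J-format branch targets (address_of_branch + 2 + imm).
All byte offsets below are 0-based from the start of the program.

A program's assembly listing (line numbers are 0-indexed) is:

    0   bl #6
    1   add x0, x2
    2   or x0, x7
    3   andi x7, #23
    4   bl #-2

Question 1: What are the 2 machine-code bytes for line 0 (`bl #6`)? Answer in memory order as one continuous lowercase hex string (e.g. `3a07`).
0. bl fields op=0x2:5|imm=6:11 → word 1006h → 10 06

1006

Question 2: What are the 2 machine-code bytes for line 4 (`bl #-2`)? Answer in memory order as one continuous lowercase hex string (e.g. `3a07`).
line 4 (bl): pack op=0x2:5|imm=-2:11 = 0x17fe; big→ 17 fe

17fe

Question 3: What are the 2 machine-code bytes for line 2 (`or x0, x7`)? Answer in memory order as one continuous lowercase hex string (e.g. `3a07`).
a8e0

L2: or op=0x15:5|rd=0:3|rs=7:3|pad=0:5 ⇒ 0xa8e0 ⇒ big a8 e0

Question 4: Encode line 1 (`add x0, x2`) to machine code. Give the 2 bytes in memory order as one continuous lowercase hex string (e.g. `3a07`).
L1: add op=0x4:5|rd=0:3|rs=2:3|pad=0:5 ⇒ 0x2040 ⇒ big 20 40

2040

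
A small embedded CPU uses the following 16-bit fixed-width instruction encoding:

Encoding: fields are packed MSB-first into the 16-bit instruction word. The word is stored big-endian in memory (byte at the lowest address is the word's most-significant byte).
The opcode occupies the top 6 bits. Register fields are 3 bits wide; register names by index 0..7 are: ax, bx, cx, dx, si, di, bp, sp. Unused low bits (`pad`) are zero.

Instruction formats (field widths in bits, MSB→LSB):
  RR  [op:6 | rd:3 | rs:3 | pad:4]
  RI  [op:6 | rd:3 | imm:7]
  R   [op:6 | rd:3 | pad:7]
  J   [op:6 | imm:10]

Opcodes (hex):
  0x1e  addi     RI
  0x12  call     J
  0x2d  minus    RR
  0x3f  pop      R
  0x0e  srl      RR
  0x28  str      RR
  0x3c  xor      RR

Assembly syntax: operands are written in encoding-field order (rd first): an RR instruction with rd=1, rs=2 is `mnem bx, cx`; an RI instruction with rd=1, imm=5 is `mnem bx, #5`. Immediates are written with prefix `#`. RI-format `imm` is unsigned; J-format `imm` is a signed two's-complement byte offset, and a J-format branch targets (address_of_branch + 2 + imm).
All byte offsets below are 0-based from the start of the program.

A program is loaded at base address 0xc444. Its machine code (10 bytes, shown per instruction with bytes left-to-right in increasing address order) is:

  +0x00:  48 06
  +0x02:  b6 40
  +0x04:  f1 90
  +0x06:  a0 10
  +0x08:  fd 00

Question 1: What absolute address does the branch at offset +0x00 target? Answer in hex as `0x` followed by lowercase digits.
off 0x00: read 48 06 as big → 0x4806
  op=0x4806>>10=0x12 ⇒ call (J)
  imm: (w>>0)&0x3ff=0x6 → #6
  target = base 0xc444 + off 0x00 + 2 + imm 6 = 0xc44c

0xc44c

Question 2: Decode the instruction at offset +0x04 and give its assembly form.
xor dx, bx

[04] f1 90 → 0xf190
  opcode bits[15:10]=0x3c: xor/RR
  [9:7] rd=3 = dx
  [6:4] rs=1 = bx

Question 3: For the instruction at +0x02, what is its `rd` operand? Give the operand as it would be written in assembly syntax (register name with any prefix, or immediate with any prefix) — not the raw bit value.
si

@+02  big-endian(b6 40) = 0xb640
  opcode bits[15:10]=0x2d: minus/RR
  rd: (w>>7)&0x7=0x4 → si
  rs: (w>>4)&0x7=0x4 → si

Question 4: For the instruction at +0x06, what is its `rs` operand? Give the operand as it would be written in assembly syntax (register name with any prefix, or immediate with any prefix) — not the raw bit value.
[06] a0 10 → 0xa010
  opcode bits[15:10]=0x28: str/RR
  rd: (w>>7)&0x7=0x0 → ax
  rs: (w>>4)&0x7=0x1 → bx

bx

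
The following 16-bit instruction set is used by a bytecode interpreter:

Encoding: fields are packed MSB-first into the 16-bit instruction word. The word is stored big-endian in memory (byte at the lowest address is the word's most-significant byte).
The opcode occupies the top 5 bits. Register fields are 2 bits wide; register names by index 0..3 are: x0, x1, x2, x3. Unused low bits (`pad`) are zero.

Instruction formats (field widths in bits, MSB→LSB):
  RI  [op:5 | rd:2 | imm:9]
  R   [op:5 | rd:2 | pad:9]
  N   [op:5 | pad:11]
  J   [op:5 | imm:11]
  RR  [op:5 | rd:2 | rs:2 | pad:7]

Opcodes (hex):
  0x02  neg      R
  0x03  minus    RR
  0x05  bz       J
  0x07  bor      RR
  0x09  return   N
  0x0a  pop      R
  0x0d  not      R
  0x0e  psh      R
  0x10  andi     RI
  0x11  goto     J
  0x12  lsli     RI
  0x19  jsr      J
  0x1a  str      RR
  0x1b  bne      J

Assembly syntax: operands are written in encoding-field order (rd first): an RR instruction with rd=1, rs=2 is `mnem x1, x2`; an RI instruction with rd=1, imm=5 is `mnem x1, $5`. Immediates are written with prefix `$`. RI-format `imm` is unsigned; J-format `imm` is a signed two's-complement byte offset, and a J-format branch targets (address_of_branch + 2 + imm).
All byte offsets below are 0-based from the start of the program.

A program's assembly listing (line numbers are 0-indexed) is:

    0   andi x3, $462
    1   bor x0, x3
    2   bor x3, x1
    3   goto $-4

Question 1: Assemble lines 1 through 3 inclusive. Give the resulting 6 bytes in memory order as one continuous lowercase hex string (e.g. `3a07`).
1. bor fields op=0x7:5|rd=0:2|rs=3:2|pad=0:7 → word 3980h → 39 80
2. bor fields op=0x7:5|rd=3:2|rs=1:2|pad=0:7 → word 3e80h → 3e 80
3. goto fields op=0x11:5|imm=-4:11 → word 8ffch → 8f fc

39803e808ffc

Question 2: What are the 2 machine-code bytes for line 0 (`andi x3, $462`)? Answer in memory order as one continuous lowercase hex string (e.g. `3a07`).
87ce

L0: andi op=0x10:5|rd=3:2|imm=462:9 ⇒ 0x87ce ⇒ big 87 ce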